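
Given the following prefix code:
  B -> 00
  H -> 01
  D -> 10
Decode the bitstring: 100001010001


Decoding step by step:
Bits 10 -> D
Bits 00 -> B
Bits 01 -> H
Bits 01 -> H
Bits 00 -> B
Bits 01 -> H


Decoded message: DBHHBH


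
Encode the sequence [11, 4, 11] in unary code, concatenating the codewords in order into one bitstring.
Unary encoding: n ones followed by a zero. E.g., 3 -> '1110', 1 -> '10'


Encode each number as n ones followed by a terminating 0:
  11 -> 111111111110 (12 bits)
  4 -> 11110 (5 bits)
  11 -> 111111111110 (12 bits)
Total length = 12 + 5 + 12 = 29 bits.

Unary([11, 4, 11]) = 11111111111011110111111111110 (29 bits)


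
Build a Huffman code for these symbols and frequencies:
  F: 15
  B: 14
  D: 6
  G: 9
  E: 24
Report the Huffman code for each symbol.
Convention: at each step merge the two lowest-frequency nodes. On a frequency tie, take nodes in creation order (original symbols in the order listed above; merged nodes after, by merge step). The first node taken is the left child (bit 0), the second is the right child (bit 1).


Huffman tree construction:
Step 1: Merge D(6) + G(9) = 15
Step 2: Merge B(14) + F(15) = 29
Step 3: Merge (D+G)(15) + E(24) = 39
Step 4: Merge (B+F)(29) + ((D+G)+E)(39) = 68
Read each symbol's code off the tree from the root (left child = 0, right child = 1).

Codes:
  F: 01 (length 2)
  B: 00 (length 2)
  D: 100 (length 3)
  G: 101 (length 3)
  E: 11 (length 2)
Average code length: 151/68 = 2.2206 bits/symbol


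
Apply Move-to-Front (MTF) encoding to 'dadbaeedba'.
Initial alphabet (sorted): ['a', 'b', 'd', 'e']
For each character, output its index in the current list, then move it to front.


MTF encoding:
'd': index 2 in ['a', 'b', 'd', 'e'] -> ['d', 'a', 'b', 'e']
'a': index 1 in ['d', 'a', 'b', 'e'] -> ['a', 'd', 'b', 'e']
'd': index 1 in ['a', 'd', 'b', 'e'] -> ['d', 'a', 'b', 'e']
'b': index 2 in ['d', 'a', 'b', 'e'] -> ['b', 'd', 'a', 'e']
'a': index 2 in ['b', 'd', 'a', 'e'] -> ['a', 'b', 'd', 'e']
'e': index 3 in ['a', 'b', 'd', 'e'] -> ['e', 'a', 'b', 'd']
'e': index 0 in ['e', 'a', 'b', 'd'] -> ['e', 'a', 'b', 'd']
'd': index 3 in ['e', 'a', 'b', 'd'] -> ['d', 'e', 'a', 'b']
'b': index 3 in ['d', 'e', 'a', 'b'] -> ['b', 'd', 'e', 'a']
'a': index 3 in ['b', 'd', 'e', 'a'] -> ['a', 'b', 'd', 'e']


Output: [2, 1, 1, 2, 2, 3, 0, 3, 3, 3]


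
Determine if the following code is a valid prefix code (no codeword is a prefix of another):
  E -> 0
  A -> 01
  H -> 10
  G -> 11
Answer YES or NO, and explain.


Checking each pair (does one codeword prefix another?):
  E='0' vs A='01': prefix -- VIOLATION

NO -- this is NOT a valid prefix code. E (0) is a prefix of A (01).


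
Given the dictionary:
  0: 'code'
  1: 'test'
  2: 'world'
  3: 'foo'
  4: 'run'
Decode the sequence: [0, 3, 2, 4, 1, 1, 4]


Look up each index in the dictionary:
  0 -> 'code'
  3 -> 'foo'
  2 -> 'world'
  4 -> 'run'
  1 -> 'test'
  1 -> 'test'
  4 -> 'run'

Decoded: "code foo world run test test run"


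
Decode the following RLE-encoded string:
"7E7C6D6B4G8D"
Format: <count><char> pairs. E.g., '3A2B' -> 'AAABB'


Expanding each <count><char> pair:
  7E -> 'EEEEEEE'
  7C -> 'CCCCCCC'
  6D -> 'DDDDDD'
  6B -> 'BBBBBB'
  4G -> 'GGGG'
  8D -> 'DDDDDDDD'

Decoded = EEEEEEECCCCCCCDDDDDDBBBBBBGGGGDDDDDDDD


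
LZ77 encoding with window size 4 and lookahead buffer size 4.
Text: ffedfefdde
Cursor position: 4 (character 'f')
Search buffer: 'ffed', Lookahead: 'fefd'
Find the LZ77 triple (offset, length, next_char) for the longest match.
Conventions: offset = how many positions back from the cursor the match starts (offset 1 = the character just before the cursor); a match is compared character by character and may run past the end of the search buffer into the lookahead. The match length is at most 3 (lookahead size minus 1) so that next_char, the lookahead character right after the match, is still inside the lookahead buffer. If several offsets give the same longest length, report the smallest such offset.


Try each offset into the search buffer:
  offset=1 (pos 3, char 'd'): match length 0
  offset=2 (pos 2, char 'e'): match length 0
  offset=3 (pos 1, char 'f'): match length 2
  offset=4 (pos 0, char 'f'): match length 1
Longest match has length 2 at offset 3.
next_char = character at position 4 + 2 = 6 -> 'f'

Best match: offset=3, length=2 (matching 'fe' starting at position 1)
LZ77 triple: (3, 2, 'f')


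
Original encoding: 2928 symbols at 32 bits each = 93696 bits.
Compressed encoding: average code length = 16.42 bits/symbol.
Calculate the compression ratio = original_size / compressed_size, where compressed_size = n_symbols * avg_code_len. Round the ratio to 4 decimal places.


original_size = n_symbols * orig_bits = 2928 * 32 = 93696 bits
compressed_size = n_symbols * avg_code_len = 2928 * 16.42 = 48077.76 bits
ratio = original_size / compressed_size = 93696 / 48077.76 = 1.9488

Compression ratio = 1.9488


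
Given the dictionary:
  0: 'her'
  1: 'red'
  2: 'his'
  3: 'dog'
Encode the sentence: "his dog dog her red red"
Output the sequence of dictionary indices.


Look up each word in the dictionary:
  'his' -> 2
  'dog' -> 3
  'dog' -> 3
  'her' -> 0
  'red' -> 1
  'red' -> 1

Encoded: [2, 3, 3, 0, 1, 1]


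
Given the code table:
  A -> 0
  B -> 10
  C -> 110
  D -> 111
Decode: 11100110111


Decoding:
111 -> D
0 -> A
0 -> A
110 -> C
111 -> D


Result: DAACD


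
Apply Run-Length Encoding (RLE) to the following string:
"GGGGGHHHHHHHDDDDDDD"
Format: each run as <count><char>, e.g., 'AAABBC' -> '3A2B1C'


Scanning runs left to right:
  i=0: run of 'G' x 5 -> '5G'
  i=5: run of 'H' x 7 -> '7H'
  i=12: run of 'D' x 7 -> '7D'

RLE = 5G7H7D


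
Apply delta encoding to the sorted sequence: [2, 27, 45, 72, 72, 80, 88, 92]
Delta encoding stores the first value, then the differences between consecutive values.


First value: 2
Deltas:
  27 - 2 = 25
  45 - 27 = 18
  72 - 45 = 27
  72 - 72 = 0
  80 - 72 = 8
  88 - 80 = 8
  92 - 88 = 4


Delta encoded: [2, 25, 18, 27, 0, 8, 8, 4]


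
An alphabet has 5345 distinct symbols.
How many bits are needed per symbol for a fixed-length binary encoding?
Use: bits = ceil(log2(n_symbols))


log2(5345) = 12.384
Bracket: 2^12 = 4096 < 5345 <= 2^13 = 8192
So ceil(log2(5345)) = 13

bits = ceil(log2(5345)) = ceil(12.384) = 13 bits


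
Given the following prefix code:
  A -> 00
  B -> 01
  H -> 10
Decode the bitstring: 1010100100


Decoding step by step:
Bits 10 -> H
Bits 10 -> H
Bits 10 -> H
Bits 01 -> B
Bits 00 -> A


Decoded message: HHHBA


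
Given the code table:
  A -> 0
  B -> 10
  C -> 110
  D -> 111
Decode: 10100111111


Decoding:
10 -> B
10 -> B
0 -> A
111 -> D
111 -> D


Result: BBADD


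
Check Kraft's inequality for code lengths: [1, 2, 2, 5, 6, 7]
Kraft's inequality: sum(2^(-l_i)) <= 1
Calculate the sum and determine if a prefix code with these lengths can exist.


Sum = 2^(-1) + 2^(-2) + 2^(-2) + 2^(-5) + 2^(-6) + 2^(-7)
    = 0.5 + 0.25 + 0.25 + 0.03125 + 0.015625 + 0.0078125
    = 135/128 = 1.0546875
Since 1.0546875 > 1, Kraft's inequality is NOT satisfied.
A prefix code with these lengths CANNOT exist.

Kraft sum = 1.0546875. Not satisfied.


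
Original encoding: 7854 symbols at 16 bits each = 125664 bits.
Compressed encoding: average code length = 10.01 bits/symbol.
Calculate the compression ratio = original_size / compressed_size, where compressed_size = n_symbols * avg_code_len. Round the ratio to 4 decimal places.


original_size = n_symbols * orig_bits = 7854 * 16 = 125664 bits
compressed_size = n_symbols * avg_code_len = 7854 * 10.01 = 78618.54 bits
ratio = original_size / compressed_size = 125664 / 78618.54 = 1.5984

Compression ratio = 1.5984


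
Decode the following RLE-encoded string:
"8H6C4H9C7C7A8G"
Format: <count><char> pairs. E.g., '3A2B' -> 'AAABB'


Expanding each <count><char> pair:
  8H -> 'HHHHHHHH'
  6C -> 'CCCCCC'
  4H -> 'HHHH'
  9C -> 'CCCCCCCCC'
  7C -> 'CCCCCCC'
  7A -> 'AAAAAAA'
  8G -> 'GGGGGGGG'

Decoded = HHHHHHHHCCCCCCHHHHCCCCCCCCCCCCCCCCAAAAAAAGGGGGGGG


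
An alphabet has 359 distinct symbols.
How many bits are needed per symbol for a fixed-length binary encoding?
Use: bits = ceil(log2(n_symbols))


log2(359) = 8.4878
Bracket: 2^8 = 256 < 359 <= 2^9 = 512
So ceil(log2(359)) = 9

bits = ceil(log2(359)) = ceil(8.4878) = 9 bits


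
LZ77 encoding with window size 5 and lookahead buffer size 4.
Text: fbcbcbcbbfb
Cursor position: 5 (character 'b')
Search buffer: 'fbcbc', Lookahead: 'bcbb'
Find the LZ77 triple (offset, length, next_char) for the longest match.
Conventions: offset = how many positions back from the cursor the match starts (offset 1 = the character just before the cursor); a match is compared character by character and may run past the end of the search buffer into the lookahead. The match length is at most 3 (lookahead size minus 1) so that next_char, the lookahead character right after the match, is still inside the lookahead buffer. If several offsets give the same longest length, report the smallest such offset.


Try each offset into the search buffer:
  offset=1 (pos 4, char 'c'): match length 0
  offset=2 (pos 3, char 'b'): match length 3
  offset=3 (pos 2, char 'c'): match length 0
  offset=4 (pos 1, char 'b'): match length 3
  offset=5 (pos 0, char 'f'): match length 0
Longest match has length 3, found at offsets 2, 4; take the smallest, offset 2.
next_char = character at position 5 + 3 = 8 -> 'b'

Best match: offset=2, length=3 (matching 'bcb' starting at position 3)
LZ77 triple: (2, 3, 'b')


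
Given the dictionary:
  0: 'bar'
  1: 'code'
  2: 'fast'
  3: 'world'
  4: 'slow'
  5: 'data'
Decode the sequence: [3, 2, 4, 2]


Look up each index in the dictionary:
  3 -> 'world'
  2 -> 'fast'
  4 -> 'slow'
  2 -> 'fast'

Decoded: "world fast slow fast"


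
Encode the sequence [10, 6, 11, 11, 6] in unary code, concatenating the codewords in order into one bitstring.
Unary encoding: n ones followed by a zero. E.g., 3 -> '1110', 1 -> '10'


Encode each number as n ones followed by a terminating 0:
  10 -> 11111111110 (11 bits)
  6 -> 1111110 (7 bits)
  11 -> 111111111110 (12 bits)
  11 -> 111111111110 (12 bits)
  6 -> 1111110 (7 bits)
Total length = 11 + 7 + 12 + 12 + 7 = 49 bits.

Unary([10, 6, 11, 11, 6]) = 1111111111011111101111111111101111111111101111110 (49 bits)


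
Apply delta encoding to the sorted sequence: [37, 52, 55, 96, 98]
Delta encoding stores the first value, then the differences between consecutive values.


First value: 37
Deltas:
  52 - 37 = 15
  55 - 52 = 3
  96 - 55 = 41
  98 - 96 = 2


Delta encoded: [37, 15, 3, 41, 2]


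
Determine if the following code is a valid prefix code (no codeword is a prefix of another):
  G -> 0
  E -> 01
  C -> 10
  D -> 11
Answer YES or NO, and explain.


Checking each pair (does one codeword prefix another?):
  G='0' vs E='01': prefix -- VIOLATION

NO -- this is NOT a valid prefix code. G (0) is a prefix of E (01).


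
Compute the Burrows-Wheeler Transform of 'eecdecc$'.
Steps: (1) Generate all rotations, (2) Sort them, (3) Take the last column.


Rotations (sorted):
  0: $eecdecc -> last char: c
  1: c$eecdec -> last char: c
  2: cc$eecde -> last char: e
  3: cdecc$ee -> last char: e
  4: decc$eec -> last char: c
  5: ecc$eecd -> last char: d
  6: ecdecc$e -> last char: e
  7: eecdecc$ -> last char: $


BWT = cceecde$


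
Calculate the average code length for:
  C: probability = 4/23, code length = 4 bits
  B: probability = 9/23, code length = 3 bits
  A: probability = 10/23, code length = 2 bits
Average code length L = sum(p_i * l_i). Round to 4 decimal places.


Weighted contributions p_i * l_i:
  C: (4/23) * 4 = 16/23
  B: (9/23) * 3 = 27/23
  A: (10/23) * 2 = 20/23
Sum = (16 + 27 + 20)/23 = 63/23

L = 63/23 = 2.7391 bits/symbol


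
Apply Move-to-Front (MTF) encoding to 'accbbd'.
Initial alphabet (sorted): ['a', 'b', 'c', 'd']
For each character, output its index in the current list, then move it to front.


MTF encoding:
'a': index 0 in ['a', 'b', 'c', 'd'] -> ['a', 'b', 'c', 'd']
'c': index 2 in ['a', 'b', 'c', 'd'] -> ['c', 'a', 'b', 'd']
'c': index 0 in ['c', 'a', 'b', 'd'] -> ['c', 'a', 'b', 'd']
'b': index 2 in ['c', 'a', 'b', 'd'] -> ['b', 'c', 'a', 'd']
'b': index 0 in ['b', 'c', 'a', 'd'] -> ['b', 'c', 'a', 'd']
'd': index 3 in ['b', 'c', 'a', 'd'] -> ['d', 'b', 'c', 'a']


Output: [0, 2, 0, 2, 0, 3]


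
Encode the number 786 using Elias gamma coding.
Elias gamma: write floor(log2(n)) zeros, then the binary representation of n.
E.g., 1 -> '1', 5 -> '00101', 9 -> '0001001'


num_bits = floor(log2(786)) + 1 = 10
leading_zeros = num_bits - 1 = 9
binary(786) = 1100010010

Elias gamma(786) = '000000000' + '1100010010' = 0000000001100010010 (19 bits)


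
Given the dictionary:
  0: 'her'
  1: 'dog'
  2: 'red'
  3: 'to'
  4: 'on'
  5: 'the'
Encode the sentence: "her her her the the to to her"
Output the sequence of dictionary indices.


Look up each word in the dictionary:
  'her' -> 0
  'her' -> 0
  'her' -> 0
  'the' -> 5
  'the' -> 5
  'to' -> 3
  'to' -> 3
  'her' -> 0

Encoded: [0, 0, 0, 5, 5, 3, 3, 0]


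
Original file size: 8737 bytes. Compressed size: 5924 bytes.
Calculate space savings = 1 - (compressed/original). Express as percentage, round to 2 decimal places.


ratio = compressed/original = 5924/8737 = 0.678036
savings = 1 - ratio = 1 - 0.678036 = 0.321964
as a percentage: 0.321964 * 100 = 32.2%

Space savings = 1 - 5924/8737 = 32.2%


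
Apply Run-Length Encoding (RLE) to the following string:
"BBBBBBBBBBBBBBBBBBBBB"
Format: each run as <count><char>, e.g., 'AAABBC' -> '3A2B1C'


Scanning runs left to right:
  i=0: run of 'B' x 21 -> '21B'

RLE = 21B


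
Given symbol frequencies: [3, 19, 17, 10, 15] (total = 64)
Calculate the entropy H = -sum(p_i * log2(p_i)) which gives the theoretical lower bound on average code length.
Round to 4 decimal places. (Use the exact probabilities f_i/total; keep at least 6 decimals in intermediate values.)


Per-symbol terms -p_i * log2(p_i) with p_i = f_i/64:
  p = 3/64 = 0.046875: log2(p) = -4.415037, -p*log2(p) = 0.206955
  p = 19/64 = 0.296875: log2(p) = -1.752072, -p*log2(p) = 0.520147
  p = 17/64 = 0.265625: log2(p) = -1.912537, -p*log2(p) = 0.508018
  p = 10/64 = 0.156250: log2(p) = -2.678072, -p*log2(p) = 0.418449
  p = 15/64 = 0.234375: log2(p) = -2.093109, -p*log2(p) = 0.490573
H = 0.206955 + 0.520147 + 0.508018 + 0.418449 + 0.490573 = 2.144142

H = 2.1441 bits/symbol


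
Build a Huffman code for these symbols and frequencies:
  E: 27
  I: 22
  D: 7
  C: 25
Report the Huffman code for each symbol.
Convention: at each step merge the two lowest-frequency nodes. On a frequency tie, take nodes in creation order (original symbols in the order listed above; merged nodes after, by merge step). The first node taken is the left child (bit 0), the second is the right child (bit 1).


Huffman tree construction:
Step 1: Merge D(7) + I(22) = 29
Step 2: Merge C(25) + E(27) = 52
Step 3: Merge (D+I)(29) + (C+E)(52) = 81
Read each symbol's code off the tree from the root (left child = 0, right child = 1).

Codes:
  E: 11 (length 2)
  I: 01 (length 2)
  D: 00 (length 2)
  C: 10 (length 2)
Average code length: 162/81 = 2.0000 bits/symbol


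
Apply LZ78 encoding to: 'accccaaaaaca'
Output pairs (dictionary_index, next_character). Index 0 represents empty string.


LZ78 encoding steps:
Dictionary: {0: ''}
Step 1: w='' (idx 0), next='a' -> output (0, 'a'), add 'a' as idx 1
Step 2: w='' (idx 0), next='c' -> output (0, 'c'), add 'c' as idx 2
Step 3: w='c' (idx 2), next='c' -> output (2, 'c'), add 'cc' as idx 3
Step 4: w='c' (idx 2), next='a' -> output (2, 'a'), add 'ca' as idx 4
Step 5: w='a' (idx 1), next='a' -> output (1, 'a'), add 'aa' as idx 5
Step 6: w='aa' (idx 5), next='c' -> output (5, 'c'), add 'aac' as idx 6
Step 7: w='a' (idx 1), end of input -> output (1, '')


Encoded: [(0, 'a'), (0, 'c'), (2, 'c'), (2, 'a'), (1, 'a'), (5, 'c'), (1, '')]


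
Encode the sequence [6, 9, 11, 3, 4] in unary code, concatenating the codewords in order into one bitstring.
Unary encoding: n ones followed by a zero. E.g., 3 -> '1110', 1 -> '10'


Encode each number as n ones followed by a terminating 0:
  6 -> 1111110 (7 bits)
  9 -> 1111111110 (10 bits)
  11 -> 111111111110 (12 bits)
  3 -> 1110 (4 bits)
  4 -> 11110 (5 bits)
Total length = 7 + 10 + 12 + 4 + 5 = 38 bits.

Unary([6, 9, 11, 3, 4]) = 11111101111111110111111111110111011110 (38 bits)


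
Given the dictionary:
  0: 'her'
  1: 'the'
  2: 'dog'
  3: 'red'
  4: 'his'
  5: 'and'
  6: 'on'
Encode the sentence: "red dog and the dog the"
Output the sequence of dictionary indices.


Look up each word in the dictionary:
  'red' -> 3
  'dog' -> 2
  'and' -> 5
  'the' -> 1
  'dog' -> 2
  'the' -> 1

Encoded: [3, 2, 5, 1, 2, 1]


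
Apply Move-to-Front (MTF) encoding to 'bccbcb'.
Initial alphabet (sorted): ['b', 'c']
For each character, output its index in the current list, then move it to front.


MTF encoding:
'b': index 0 in ['b', 'c'] -> ['b', 'c']
'c': index 1 in ['b', 'c'] -> ['c', 'b']
'c': index 0 in ['c', 'b'] -> ['c', 'b']
'b': index 1 in ['c', 'b'] -> ['b', 'c']
'c': index 1 in ['b', 'c'] -> ['c', 'b']
'b': index 1 in ['c', 'b'] -> ['b', 'c']


Output: [0, 1, 0, 1, 1, 1]


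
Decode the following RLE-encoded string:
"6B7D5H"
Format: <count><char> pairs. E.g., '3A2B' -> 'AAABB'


Expanding each <count><char> pair:
  6B -> 'BBBBBB'
  7D -> 'DDDDDDD'
  5H -> 'HHHHH'

Decoded = BBBBBBDDDDDDDHHHHH


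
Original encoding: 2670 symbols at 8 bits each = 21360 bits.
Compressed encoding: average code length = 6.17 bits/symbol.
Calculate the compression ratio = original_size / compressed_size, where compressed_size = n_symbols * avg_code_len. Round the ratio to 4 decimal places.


original_size = n_symbols * orig_bits = 2670 * 8 = 21360 bits
compressed_size = n_symbols * avg_code_len = 2670 * 6.17 = 16473.9 bits
ratio = original_size / compressed_size = 21360 / 16473.9 = 1.2966

Compression ratio = 1.2966


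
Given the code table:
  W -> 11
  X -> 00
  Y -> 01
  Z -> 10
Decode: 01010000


Decoding:
01 -> Y
01 -> Y
00 -> X
00 -> X


Result: YYXX


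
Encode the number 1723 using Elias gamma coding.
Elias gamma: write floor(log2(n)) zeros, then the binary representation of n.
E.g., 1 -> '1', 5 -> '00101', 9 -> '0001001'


num_bits = floor(log2(1723)) + 1 = 11
leading_zeros = num_bits - 1 = 10
binary(1723) = 11010111011

Elias gamma(1723) = '0000000000' + '11010111011' = 000000000011010111011 (21 bits)


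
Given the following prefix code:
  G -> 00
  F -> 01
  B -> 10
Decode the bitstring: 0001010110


Decoding step by step:
Bits 00 -> G
Bits 01 -> F
Bits 01 -> F
Bits 01 -> F
Bits 10 -> B


Decoded message: GFFFB


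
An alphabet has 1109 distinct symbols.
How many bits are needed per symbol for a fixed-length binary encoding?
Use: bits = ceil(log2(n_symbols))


log2(1109) = 10.115
Bracket: 2^10 = 1024 < 1109 <= 2^11 = 2048
So ceil(log2(1109)) = 11

bits = ceil(log2(1109)) = ceil(10.115) = 11 bits


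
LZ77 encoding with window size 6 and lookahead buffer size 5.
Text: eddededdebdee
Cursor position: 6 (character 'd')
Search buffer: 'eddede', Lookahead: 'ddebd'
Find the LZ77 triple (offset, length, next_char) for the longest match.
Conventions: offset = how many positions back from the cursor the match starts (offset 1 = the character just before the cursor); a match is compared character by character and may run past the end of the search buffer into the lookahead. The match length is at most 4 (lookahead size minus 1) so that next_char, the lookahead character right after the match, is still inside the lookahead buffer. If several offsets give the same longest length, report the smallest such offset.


Try each offset into the search buffer:
  offset=1 (pos 5, char 'e'): match length 0
  offset=2 (pos 4, char 'd'): match length 1
  offset=3 (pos 3, char 'e'): match length 0
  offset=4 (pos 2, char 'd'): match length 1
  offset=5 (pos 1, char 'd'): match length 3
  offset=6 (pos 0, char 'e'): match length 0
Longest match has length 3 at offset 5.
next_char = character at position 6 + 3 = 9 -> 'b'

Best match: offset=5, length=3 (matching 'dde' starting at position 1)
LZ77 triple: (5, 3, 'b')


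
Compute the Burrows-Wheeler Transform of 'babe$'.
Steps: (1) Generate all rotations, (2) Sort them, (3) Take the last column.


Rotations (sorted):
  0: $babe -> last char: e
  1: abe$b -> last char: b
  2: babe$ -> last char: $
  3: be$ba -> last char: a
  4: e$bab -> last char: b


BWT = eb$ab


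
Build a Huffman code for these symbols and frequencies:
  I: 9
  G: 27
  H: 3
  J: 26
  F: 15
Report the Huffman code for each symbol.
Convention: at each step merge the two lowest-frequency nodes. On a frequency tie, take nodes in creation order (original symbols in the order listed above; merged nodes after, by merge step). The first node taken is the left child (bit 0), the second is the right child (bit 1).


Huffman tree construction:
Step 1: Merge H(3) + I(9) = 12
Step 2: Merge (H+I)(12) + F(15) = 27
Step 3: Merge J(26) + G(27) = 53
Step 4: Merge ((H+I)+F)(27) + (J+G)(53) = 80
Read each symbol's code off the tree from the root (left child = 0, right child = 1).

Codes:
  I: 001 (length 3)
  G: 11 (length 2)
  H: 000 (length 3)
  J: 10 (length 2)
  F: 01 (length 2)
Average code length: 172/80 = 2.1500 bits/symbol


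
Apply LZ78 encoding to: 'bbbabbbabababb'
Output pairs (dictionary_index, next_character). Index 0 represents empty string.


LZ78 encoding steps:
Dictionary: {0: ''}
Step 1: w='' (idx 0), next='b' -> output (0, 'b'), add 'b' as idx 1
Step 2: w='b' (idx 1), next='b' -> output (1, 'b'), add 'bb' as idx 2
Step 3: w='' (idx 0), next='a' -> output (0, 'a'), add 'a' as idx 3
Step 4: w='bb' (idx 2), next='b' -> output (2, 'b'), add 'bbb' as idx 4
Step 5: w='a' (idx 3), next='b' -> output (3, 'b'), add 'ab' as idx 5
Step 6: w='ab' (idx 5), next='a' -> output (5, 'a'), add 'aba' as idx 6
Step 7: w='bb' (idx 2), end of input -> output (2, '')


Encoded: [(0, 'b'), (1, 'b'), (0, 'a'), (2, 'b'), (3, 'b'), (5, 'a'), (2, '')]


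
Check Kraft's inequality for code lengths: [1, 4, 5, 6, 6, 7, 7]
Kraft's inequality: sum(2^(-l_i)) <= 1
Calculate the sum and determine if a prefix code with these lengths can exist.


Sum = 2^(-1) + 2^(-4) + 2^(-5) + 2^(-6) + 2^(-6) + 2^(-7) + 2^(-7)
    = 0.5 + 0.0625 + 0.03125 + 0.015625 + 0.015625 + 0.0078125 + 0.0078125
    = 82/128 = 0.640625
Since 0.640625 <= 1, Kraft's inequality IS satisfied.
A prefix code with these lengths CAN exist.

Kraft sum = 0.640625. Satisfied.


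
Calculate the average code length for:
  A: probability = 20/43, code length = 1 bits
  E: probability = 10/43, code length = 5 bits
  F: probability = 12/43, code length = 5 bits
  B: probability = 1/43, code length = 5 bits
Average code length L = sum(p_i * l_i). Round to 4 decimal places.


Weighted contributions p_i * l_i:
  A: (20/43) * 1 = 20/43
  E: (10/43) * 5 = 50/43
  F: (12/43) * 5 = 60/43
  B: (1/43) * 5 = 5/43
Sum = (20 + 50 + 60 + 5)/43 = 135/43

L = 135/43 = 3.1395 bits/symbol


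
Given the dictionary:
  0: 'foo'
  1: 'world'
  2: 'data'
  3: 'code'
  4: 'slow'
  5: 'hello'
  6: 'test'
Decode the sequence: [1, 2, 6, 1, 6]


Look up each index in the dictionary:
  1 -> 'world'
  2 -> 'data'
  6 -> 'test'
  1 -> 'world'
  6 -> 'test'

Decoded: "world data test world test"


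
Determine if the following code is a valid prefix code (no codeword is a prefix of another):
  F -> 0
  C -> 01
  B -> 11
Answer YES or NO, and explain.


Checking each pair (does one codeword prefix another?):
  F='0' vs C='01': prefix -- VIOLATION

NO -- this is NOT a valid prefix code. F (0) is a prefix of C (01).


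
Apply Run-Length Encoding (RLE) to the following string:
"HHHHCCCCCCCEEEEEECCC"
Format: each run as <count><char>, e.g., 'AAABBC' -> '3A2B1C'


Scanning runs left to right:
  i=0: run of 'H' x 4 -> '4H'
  i=4: run of 'C' x 7 -> '7C'
  i=11: run of 'E' x 6 -> '6E'
  i=17: run of 'C' x 3 -> '3C'

RLE = 4H7C6E3C


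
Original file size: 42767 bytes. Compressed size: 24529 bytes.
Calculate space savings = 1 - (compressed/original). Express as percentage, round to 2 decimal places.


ratio = compressed/original = 24529/42767 = 0.57355
savings = 1 - ratio = 1 - 0.57355 = 0.42645
as a percentage: 0.42645 * 100 = 42.65%

Space savings = 1 - 24529/42767 = 42.65%


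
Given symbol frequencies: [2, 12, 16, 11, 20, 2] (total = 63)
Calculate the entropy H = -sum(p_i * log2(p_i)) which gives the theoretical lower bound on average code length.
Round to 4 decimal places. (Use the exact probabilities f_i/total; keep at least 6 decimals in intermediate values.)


Per-symbol terms -p_i * log2(p_i) with p_i = f_i/63:
  p = 2/63 = 0.031746: log2(p) = -4.977280, -p*log2(p) = 0.158009
  p = 12/63 = 0.190476: log2(p) = -2.392317, -p*log2(p) = 0.455680
  p = 16/63 = 0.253968: log2(p) = -1.977280, -p*log2(p) = 0.502166
  p = 11/63 = 0.174603: log2(p) = -2.517848, -p*log2(p) = 0.439624
  p = 20/63 = 0.317460: log2(p) = -1.655352, -p*log2(p) = 0.525509
  p = 2/63 = 0.031746: log2(p) = -4.977280, -p*log2(p) = 0.158009
H = 0.158009 + 0.455680 + 0.502166 + 0.439624 + 0.525509 + 0.158009 = 2.238997

H = 2.239 bits/symbol


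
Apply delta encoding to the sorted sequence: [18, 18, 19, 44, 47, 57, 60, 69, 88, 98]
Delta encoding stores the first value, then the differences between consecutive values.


First value: 18
Deltas:
  18 - 18 = 0
  19 - 18 = 1
  44 - 19 = 25
  47 - 44 = 3
  57 - 47 = 10
  60 - 57 = 3
  69 - 60 = 9
  88 - 69 = 19
  98 - 88 = 10


Delta encoded: [18, 0, 1, 25, 3, 10, 3, 9, 19, 10]


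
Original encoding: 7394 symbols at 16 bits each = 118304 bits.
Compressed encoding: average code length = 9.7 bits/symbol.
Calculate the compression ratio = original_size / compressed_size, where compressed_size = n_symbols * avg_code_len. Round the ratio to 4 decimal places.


original_size = n_symbols * orig_bits = 7394 * 16 = 118304 bits
compressed_size = n_symbols * avg_code_len = 7394 * 9.7 = 71721.8 bits
ratio = original_size / compressed_size = 118304 / 71721.8 = 1.6495

Compression ratio = 1.6495


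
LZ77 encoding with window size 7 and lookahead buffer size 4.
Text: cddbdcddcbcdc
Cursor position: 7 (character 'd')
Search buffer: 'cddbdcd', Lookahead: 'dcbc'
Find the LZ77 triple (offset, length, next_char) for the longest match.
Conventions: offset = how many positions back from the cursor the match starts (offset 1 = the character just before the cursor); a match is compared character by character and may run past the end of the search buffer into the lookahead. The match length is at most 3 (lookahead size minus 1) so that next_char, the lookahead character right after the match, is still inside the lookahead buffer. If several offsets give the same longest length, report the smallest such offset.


Try each offset into the search buffer:
  offset=1 (pos 6, char 'd'): match length 1
  offset=2 (pos 5, char 'c'): match length 0
  offset=3 (pos 4, char 'd'): match length 2
  offset=4 (pos 3, char 'b'): match length 0
  offset=5 (pos 2, char 'd'): match length 1
  offset=6 (pos 1, char 'd'): match length 1
  offset=7 (pos 0, char 'c'): match length 0
Longest match has length 2 at offset 3.
next_char = character at position 7 + 2 = 9 -> 'b'

Best match: offset=3, length=2 (matching 'dc' starting at position 4)
LZ77 triple: (3, 2, 'b')


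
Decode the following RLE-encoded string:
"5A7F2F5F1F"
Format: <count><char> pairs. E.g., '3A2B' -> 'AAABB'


Expanding each <count><char> pair:
  5A -> 'AAAAA'
  7F -> 'FFFFFFF'
  2F -> 'FF'
  5F -> 'FFFFF'
  1F -> 'F'

Decoded = AAAAAFFFFFFFFFFFFFFF


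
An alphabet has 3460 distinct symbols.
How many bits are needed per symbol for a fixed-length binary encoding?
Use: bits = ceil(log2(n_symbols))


log2(3460) = 11.7566
Bracket: 2^11 = 2048 < 3460 <= 2^12 = 4096
So ceil(log2(3460)) = 12

bits = ceil(log2(3460)) = ceil(11.7566) = 12 bits


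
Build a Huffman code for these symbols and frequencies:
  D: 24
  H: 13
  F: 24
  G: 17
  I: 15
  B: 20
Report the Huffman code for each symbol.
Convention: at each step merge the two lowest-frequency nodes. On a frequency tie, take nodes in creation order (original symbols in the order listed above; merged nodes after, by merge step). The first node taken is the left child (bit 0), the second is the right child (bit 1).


Huffman tree construction:
Step 1: Merge H(13) + I(15) = 28
Step 2: Merge G(17) + B(20) = 37
Step 3: Merge D(24) + F(24) = 48
Step 4: Merge (H+I)(28) + (G+B)(37) = 65
Step 5: Merge (D+F)(48) + ((H+I)+(G+B))(65) = 113
Read each symbol's code off the tree from the root (left child = 0, right child = 1).

Codes:
  D: 00 (length 2)
  H: 100 (length 3)
  F: 01 (length 2)
  G: 110 (length 3)
  I: 101 (length 3)
  B: 111 (length 3)
Average code length: 291/113 = 2.5752 bits/symbol


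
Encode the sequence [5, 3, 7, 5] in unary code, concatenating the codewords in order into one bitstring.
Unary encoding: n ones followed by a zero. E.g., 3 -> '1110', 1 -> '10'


Encode each number as n ones followed by a terminating 0:
  5 -> 111110 (6 bits)
  3 -> 1110 (4 bits)
  7 -> 11111110 (8 bits)
  5 -> 111110 (6 bits)
Total length = 6 + 4 + 8 + 6 = 24 bits.

Unary([5, 3, 7, 5]) = 111110111011111110111110 (24 bits)


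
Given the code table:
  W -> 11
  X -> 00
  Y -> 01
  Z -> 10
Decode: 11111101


Decoding:
11 -> W
11 -> W
11 -> W
01 -> Y


Result: WWWY


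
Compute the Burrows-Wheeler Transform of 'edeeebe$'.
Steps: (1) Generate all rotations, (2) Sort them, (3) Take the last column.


Rotations (sorted):
  0: $edeeebe -> last char: e
  1: be$edeee -> last char: e
  2: deeebe$e -> last char: e
  3: e$edeeeb -> last char: b
  4: ebe$edee -> last char: e
  5: edeeebe$ -> last char: $
  6: eebe$ede -> last char: e
  7: eeebe$ed -> last char: d


BWT = eeebe$ed


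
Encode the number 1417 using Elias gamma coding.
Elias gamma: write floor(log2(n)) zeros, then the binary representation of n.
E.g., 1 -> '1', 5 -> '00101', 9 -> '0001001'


num_bits = floor(log2(1417)) + 1 = 11
leading_zeros = num_bits - 1 = 10
binary(1417) = 10110001001

Elias gamma(1417) = '0000000000' + '10110001001' = 000000000010110001001 (21 bits)


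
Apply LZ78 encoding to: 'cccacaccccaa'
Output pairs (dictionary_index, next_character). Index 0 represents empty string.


LZ78 encoding steps:
Dictionary: {0: ''}
Step 1: w='' (idx 0), next='c' -> output (0, 'c'), add 'c' as idx 1
Step 2: w='c' (idx 1), next='c' -> output (1, 'c'), add 'cc' as idx 2
Step 3: w='' (idx 0), next='a' -> output (0, 'a'), add 'a' as idx 3
Step 4: w='c' (idx 1), next='a' -> output (1, 'a'), add 'ca' as idx 4
Step 5: w='cc' (idx 2), next='c' -> output (2, 'c'), add 'ccc' as idx 5
Step 6: w='ca' (idx 4), next='a' -> output (4, 'a'), add 'caa' as idx 6


Encoded: [(0, 'c'), (1, 'c'), (0, 'a'), (1, 'a'), (2, 'c'), (4, 'a')]


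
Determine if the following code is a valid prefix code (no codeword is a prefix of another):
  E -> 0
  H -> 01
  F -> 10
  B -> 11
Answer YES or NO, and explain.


Checking each pair (does one codeword prefix another?):
  E='0' vs H='01': prefix -- VIOLATION

NO -- this is NOT a valid prefix code. E (0) is a prefix of H (01).


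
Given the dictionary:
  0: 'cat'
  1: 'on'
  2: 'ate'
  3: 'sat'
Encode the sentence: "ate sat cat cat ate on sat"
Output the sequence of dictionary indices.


Look up each word in the dictionary:
  'ate' -> 2
  'sat' -> 3
  'cat' -> 0
  'cat' -> 0
  'ate' -> 2
  'on' -> 1
  'sat' -> 3

Encoded: [2, 3, 0, 0, 2, 1, 3]


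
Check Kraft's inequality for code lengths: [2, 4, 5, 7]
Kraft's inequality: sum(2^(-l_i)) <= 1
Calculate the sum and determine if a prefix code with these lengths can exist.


Sum = 2^(-2) + 2^(-4) + 2^(-5) + 2^(-7)
    = 0.25 + 0.0625 + 0.03125 + 0.0078125
    = 45/128 = 0.3515625
Since 0.3515625 <= 1, Kraft's inequality IS satisfied.
A prefix code with these lengths CAN exist.

Kraft sum = 0.3515625. Satisfied.


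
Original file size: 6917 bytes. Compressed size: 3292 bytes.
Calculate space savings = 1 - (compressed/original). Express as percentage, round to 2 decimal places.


ratio = compressed/original = 3292/6917 = 0.475929
savings = 1 - ratio = 1 - 0.475929 = 0.524071
as a percentage: 0.524071 * 100 = 52.41%

Space savings = 1 - 3292/6917 = 52.41%


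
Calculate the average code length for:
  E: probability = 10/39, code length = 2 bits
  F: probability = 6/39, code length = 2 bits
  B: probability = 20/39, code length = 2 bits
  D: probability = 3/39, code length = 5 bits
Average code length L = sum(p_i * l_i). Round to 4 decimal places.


Weighted contributions p_i * l_i:
  E: (10/39) * 2 = 20/39
  F: (6/39) * 2 = 12/39
  B: (20/39) * 2 = 40/39
  D: (3/39) * 5 = 15/39
Sum = (20 + 12 + 40 + 15)/39 = 87/39

L = 87/39 = 2.2308 bits/symbol


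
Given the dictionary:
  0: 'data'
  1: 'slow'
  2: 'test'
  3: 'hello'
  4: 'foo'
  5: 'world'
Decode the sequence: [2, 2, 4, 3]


Look up each index in the dictionary:
  2 -> 'test'
  2 -> 'test'
  4 -> 'foo'
  3 -> 'hello'

Decoded: "test test foo hello"


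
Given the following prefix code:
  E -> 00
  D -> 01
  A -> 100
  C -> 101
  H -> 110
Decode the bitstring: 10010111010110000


Decoding step by step:
Bits 100 -> A
Bits 101 -> C
Bits 110 -> H
Bits 101 -> C
Bits 100 -> A
Bits 00 -> E


Decoded message: ACHCAE


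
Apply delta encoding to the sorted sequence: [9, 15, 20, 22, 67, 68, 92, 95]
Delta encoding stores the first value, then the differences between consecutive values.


First value: 9
Deltas:
  15 - 9 = 6
  20 - 15 = 5
  22 - 20 = 2
  67 - 22 = 45
  68 - 67 = 1
  92 - 68 = 24
  95 - 92 = 3


Delta encoded: [9, 6, 5, 2, 45, 1, 24, 3]


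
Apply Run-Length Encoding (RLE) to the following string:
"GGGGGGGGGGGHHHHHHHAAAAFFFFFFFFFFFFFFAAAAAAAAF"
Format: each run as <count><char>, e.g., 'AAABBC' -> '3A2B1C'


Scanning runs left to right:
  i=0: run of 'G' x 11 -> '11G'
  i=11: run of 'H' x 7 -> '7H'
  i=18: run of 'A' x 4 -> '4A'
  i=22: run of 'F' x 14 -> '14F'
  i=36: run of 'A' x 8 -> '8A'
  i=44: run of 'F' x 1 -> '1F'

RLE = 11G7H4A14F8A1F


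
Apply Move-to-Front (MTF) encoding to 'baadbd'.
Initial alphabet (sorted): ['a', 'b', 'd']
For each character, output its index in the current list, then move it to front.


MTF encoding:
'b': index 1 in ['a', 'b', 'd'] -> ['b', 'a', 'd']
'a': index 1 in ['b', 'a', 'd'] -> ['a', 'b', 'd']
'a': index 0 in ['a', 'b', 'd'] -> ['a', 'b', 'd']
'd': index 2 in ['a', 'b', 'd'] -> ['d', 'a', 'b']
'b': index 2 in ['d', 'a', 'b'] -> ['b', 'd', 'a']
'd': index 1 in ['b', 'd', 'a'] -> ['d', 'b', 'a']


Output: [1, 1, 0, 2, 2, 1]


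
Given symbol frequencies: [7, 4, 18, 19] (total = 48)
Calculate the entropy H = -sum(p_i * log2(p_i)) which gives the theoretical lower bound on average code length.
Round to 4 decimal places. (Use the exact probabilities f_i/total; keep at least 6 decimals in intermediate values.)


Per-symbol terms -p_i * log2(p_i) with p_i = f_i/48:
  p = 7/48 = 0.145833: log2(p) = -2.777608, -p*log2(p) = 0.405068
  p = 4/48 = 0.083333: log2(p) = -3.584963, -p*log2(p) = 0.298747
  p = 18/48 = 0.375000: log2(p) = -1.415037, -p*log2(p) = 0.530639
  p = 19/48 = 0.395833: log2(p) = -1.337035, -p*log2(p) = 0.529243
H = 0.405068 + 0.298747 + 0.530639 + 0.529243 = 1.763697

H = 1.7637 bits/symbol


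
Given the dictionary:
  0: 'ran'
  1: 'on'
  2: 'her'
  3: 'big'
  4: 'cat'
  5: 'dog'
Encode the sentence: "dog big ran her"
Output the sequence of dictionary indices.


Look up each word in the dictionary:
  'dog' -> 5
  'big' -> 3
  'ran' -> 0
  'her' -> 2

Encoded: [5, 3, 0, 2]


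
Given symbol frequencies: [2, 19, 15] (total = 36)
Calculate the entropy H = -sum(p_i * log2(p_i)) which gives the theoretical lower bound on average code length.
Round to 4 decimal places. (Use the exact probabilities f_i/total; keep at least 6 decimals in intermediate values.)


Per-symbol terms -p_i * log2(p_i) with p_i = f_i/36:
  p = 2/36 = 0.055556: log2(p) = -4.169925, -p*log2(p) = 0.231663
  p = 19/36 = 0.527778: log2(p) = -0.921997, -p*log2(p) = 0.486610
  p = 15/36 = 0.416667: log2(p) = -1.263034, -p*log2(p) = 0.526264
H = 0.231663 + 0.486610 + 0.526264 = 1.244537

H = 1.2445 bits/symbol


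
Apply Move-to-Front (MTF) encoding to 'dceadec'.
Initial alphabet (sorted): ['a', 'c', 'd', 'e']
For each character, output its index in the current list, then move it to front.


MTF encoding:
'd': index 2 in ['a', 'c', 'd', 'e'] -> ['d', 'a', 'c', 'e']
'c': index 2 in ['d', 'a', 'c', 'e'] -> ['c', 'd', 'a', 'e']
'e': index 3 in ['c', 'd', 'a', 'e'] -> ['e', 'c', 'd', 'a']
'a': index 3 in ['e', 'c', 'd', 'a'] -> ['a', 'e', 'c', 'd']
'd': index 3 in ['a', 'e', 'c', 'd'] -> ['d', 'a', 'e', 'c']
'e': index 2 in ['d', 'a', 'e', 'c'] -> ['e', 'd', 'a', 'c']
'c': index 3 in ['e', 'd', 'a', 'c'] -> ['c', 'e', 'd', 'a']


Output: [2, 2, 3, 3, 3, 2, 3]


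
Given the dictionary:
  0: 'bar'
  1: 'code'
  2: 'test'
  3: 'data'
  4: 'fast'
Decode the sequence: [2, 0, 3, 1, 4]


Look up each index in the dictionary:
  2 -> 'test'
  0 -> 'bar'
  3 -> 'data'
  1 -> 'code'
  4 -> 'fast'

Decoded: "test bar data code fast"


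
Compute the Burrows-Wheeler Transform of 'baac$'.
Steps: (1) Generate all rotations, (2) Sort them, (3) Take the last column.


Rotations (sorted):
  0: $baac -> last char: c
  1: aac$b -> last char: b
  2: ac$ba -> last char: a
  3: baac$ -> last char: $
  4: c$baa -> last char: a


BWT = cba$a


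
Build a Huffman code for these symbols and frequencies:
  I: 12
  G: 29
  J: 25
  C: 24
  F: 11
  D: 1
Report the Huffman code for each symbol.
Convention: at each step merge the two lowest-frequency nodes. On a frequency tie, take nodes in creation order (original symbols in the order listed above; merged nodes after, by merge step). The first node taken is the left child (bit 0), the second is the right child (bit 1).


Huffman tree construction:
Step 1: Merge D(1) + F(11) = 12
Step 2: Merge I(12) + (D+F)(12) = 24
Step 3: Merge C(24) + (I+(D+F))(24) = 48
Step 4: Merge J(25) + G(29) = 54
Step 5: Merge (C+(I+(D+F)))(48) + (J+G)(54) = 102
Read each symbol's code off the tree from the root (left child = 0, right child = 1).

Codes:
  I: 010 (length 3)
  G: 11 (length 2)
  J: 10 (length 2)
  C: 00 (length 2)
  F: 0111 (length 4)
  D: 0110 (length 4)
Average code length: 240/102 = 2.3529 bits/symbol


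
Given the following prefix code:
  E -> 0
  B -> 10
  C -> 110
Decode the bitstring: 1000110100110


Decoding step by step:
Bits 10 -> B
Bits 0 -> E
Bits 0 -> E
Bits 110 -> C
Bits 10 -> B
Bits 0 -> E
Bits 110 -> C


Decoded message: BEECBEC


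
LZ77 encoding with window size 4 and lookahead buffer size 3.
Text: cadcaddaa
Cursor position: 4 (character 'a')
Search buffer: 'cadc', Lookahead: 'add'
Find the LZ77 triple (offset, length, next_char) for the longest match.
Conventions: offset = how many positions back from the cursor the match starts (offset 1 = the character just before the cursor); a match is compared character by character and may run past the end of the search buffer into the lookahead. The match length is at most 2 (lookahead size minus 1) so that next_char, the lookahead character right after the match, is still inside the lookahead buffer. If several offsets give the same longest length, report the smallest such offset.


Try each offset into the search buffer:
  offset=1 (pos 3, char 'c'): match length 0
  offset=2 (pos 2, char 'd'): match length 0
  offset=3 (pos 1, char 'a'): match length 2
  offset=4 (pos 0, char 'c'): match length 0
Longest match has length 2 at offset 3.
next_char = character at position 4 + 2 = 6 -> 'd'

Best match: offset=3, length=2 (matching 'ad' starting at position 1)
LZ77 triple: (3, 2, 'd')


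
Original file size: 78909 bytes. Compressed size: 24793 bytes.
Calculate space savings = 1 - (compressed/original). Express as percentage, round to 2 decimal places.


ratio = compressed/original = 24793/78909 = 0.314197
savings = 1 - ratio = 1 - 0.314197 = 0.685803
as a percentage: 0.685803 * 100 = 68.58%

Space savings = 1 - 24793/78909 = 68.58%
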